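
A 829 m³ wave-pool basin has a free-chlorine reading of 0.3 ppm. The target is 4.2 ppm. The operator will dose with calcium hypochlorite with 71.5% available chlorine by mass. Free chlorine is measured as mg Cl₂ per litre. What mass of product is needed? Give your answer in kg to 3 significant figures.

Volume: 829 m³ = 829,000 L.
Chlorine deficit: 4.2 − 0.3 = 3.9 ppm = 3.9 mg/L as Cl₂.
Cl₂ equivalent needed: 3.9 mg/L × 829,000 L = 3,233,000 mg = 3233 g.
Product at 71.5% available chlorine: 3233 / 0.715 = 4522 g.

4.52 kg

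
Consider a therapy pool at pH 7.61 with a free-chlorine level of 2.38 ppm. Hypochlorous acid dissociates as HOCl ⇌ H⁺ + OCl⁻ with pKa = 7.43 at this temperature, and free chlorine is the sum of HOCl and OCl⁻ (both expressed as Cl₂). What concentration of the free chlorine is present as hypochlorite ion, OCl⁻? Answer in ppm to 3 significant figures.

1.43 ppm

[OCl⁻]/[HOCl] = 10^(pH − pKa) = 10^(7.61 − 7.43) = 10^0.18 = 1.514.
Fraction as HOCl = 1 / (1 + 1.514) = 0.3978.
OCl⁻ = (1 − 0.3978) × 2.38 ppm = 1.433 ppm.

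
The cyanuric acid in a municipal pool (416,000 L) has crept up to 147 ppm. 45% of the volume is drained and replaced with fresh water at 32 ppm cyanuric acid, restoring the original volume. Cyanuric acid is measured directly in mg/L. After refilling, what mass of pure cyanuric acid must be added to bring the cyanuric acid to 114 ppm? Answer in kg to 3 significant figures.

After draining 45% and refilling: 147 × 0.55 + 32 × 0.45 = 95.25 ppm.
Deficit to target: 114 − 95.25 = 18.75 mg/L.
Mass: 18.75 mg/L × 416,000 L = 7800 g cyanuric acid.

7.80 kg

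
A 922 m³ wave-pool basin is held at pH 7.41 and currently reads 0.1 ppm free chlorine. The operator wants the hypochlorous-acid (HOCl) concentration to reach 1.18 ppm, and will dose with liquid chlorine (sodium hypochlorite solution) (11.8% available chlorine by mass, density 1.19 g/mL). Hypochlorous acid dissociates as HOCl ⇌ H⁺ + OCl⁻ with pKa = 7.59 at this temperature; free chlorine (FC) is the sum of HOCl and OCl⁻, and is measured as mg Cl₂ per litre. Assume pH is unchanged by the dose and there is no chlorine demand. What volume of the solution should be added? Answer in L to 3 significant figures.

12.2 L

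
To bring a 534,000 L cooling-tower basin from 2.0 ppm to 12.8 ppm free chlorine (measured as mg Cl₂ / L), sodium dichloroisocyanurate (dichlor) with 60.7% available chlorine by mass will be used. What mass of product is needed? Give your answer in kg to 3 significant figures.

Chlorine deficit: 12.8 − 2.0 = 10.8 ppm = 10.8 mg/L as Cl₂.
Cl₂ equivalent needed: 10.8 mg/L × 534,000 L = 5,767,000 mg = 5767 g.
Product at 60.7% available chlorine: 5767 / 0.607 = 9501 g.

9.50 kg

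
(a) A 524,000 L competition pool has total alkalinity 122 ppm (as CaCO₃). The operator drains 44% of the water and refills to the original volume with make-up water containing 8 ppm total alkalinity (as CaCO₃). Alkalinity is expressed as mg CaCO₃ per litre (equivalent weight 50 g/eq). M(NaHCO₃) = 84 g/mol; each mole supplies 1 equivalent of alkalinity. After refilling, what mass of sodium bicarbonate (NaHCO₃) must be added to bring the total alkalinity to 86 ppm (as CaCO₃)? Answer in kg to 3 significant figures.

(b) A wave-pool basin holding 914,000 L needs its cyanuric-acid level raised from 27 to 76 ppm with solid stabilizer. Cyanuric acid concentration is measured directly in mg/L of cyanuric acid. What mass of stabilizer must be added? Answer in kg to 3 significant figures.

(a) After draining 44% and refilling: 122 × 0.56 + 8 × 0.44 = 71.84 ppm.
(a) Deficit to target: 86 − 71.84 = 14.16 mg/L.
(a) As CaCO₃: 14.16 mg/L × 524,000 L = 7420 g; ÷ 50 g/eq ÷ 1 = 148.4 mol NaHCO₃.
(a) Mass: 148.4 × 84 = 12,470 g.

(b) CYA to add: (76 − 27) = 49 mg/L × 914,000 L = 44,790 g cyanuric acid.

(a) 12.5 kg; (b) 44.8 kg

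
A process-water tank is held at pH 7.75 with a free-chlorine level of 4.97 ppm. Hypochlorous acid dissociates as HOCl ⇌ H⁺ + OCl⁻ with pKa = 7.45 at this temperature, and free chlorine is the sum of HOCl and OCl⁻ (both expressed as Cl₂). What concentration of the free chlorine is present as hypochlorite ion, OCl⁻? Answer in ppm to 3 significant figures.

3.31 ppm

[OCl⁻]/[HOCl] = 10^(pH − pKa) = 10^(7.75 − 7.45) = 10^0.30 = 1.995.
Fraction as HOCl = 1 / (1 + 1.995) = 0.3339.
OCl⁻ = (1 − 0.3339) × 4.97 ppm = 3.311 ppm.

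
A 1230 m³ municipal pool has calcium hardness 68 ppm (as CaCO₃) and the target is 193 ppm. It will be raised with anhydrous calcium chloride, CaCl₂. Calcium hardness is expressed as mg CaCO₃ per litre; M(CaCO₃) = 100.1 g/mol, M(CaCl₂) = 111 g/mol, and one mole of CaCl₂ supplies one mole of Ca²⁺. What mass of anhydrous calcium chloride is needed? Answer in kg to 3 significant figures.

Volume: 1230 m³ = 1,230,000 L.
Hardness to add: (193 − 68) = 125 mg/L as CaCO₃ × 1,230,000 L = 153,800 g as CaCO₃.
Moles of Ca²⁺ (1 mol Ca²⁺ ≡ 1 mol CaCO₃): 153,800 / 100.1 g/mol = 1536 mol.
Mass of CaCl₂: 1536 × 111 = 170,500 g.

170 kg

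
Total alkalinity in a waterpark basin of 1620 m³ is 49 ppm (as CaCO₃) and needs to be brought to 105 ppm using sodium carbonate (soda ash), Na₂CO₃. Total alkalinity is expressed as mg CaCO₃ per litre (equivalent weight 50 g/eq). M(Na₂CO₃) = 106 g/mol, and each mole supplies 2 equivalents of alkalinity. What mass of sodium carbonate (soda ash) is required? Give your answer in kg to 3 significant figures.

Volume: 1620 m³ = 1,620,000 L.
Alkalinity to add: (105 − 49) = 56 mg/L as CaCO₃ × 1,620,000 L = 90,720 g as CaCO₃.
Equivalents: 90,720 g ÷ 50 g/eq = 1814 eq.
Each mole of Na₂CO₃ supplies 2 eq, so 1814 / 2 = 907.2 mol.
Mass: 907.2 mol × 106 g/mol = 96,160 g.

96.2 kg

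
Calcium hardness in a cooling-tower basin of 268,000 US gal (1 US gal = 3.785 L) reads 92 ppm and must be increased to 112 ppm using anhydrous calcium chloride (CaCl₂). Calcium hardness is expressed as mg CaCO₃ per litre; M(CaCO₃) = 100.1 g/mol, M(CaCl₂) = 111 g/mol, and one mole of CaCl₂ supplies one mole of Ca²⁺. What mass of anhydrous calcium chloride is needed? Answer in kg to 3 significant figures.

22.5 kg

Volume: 268,000 US gal × 3.785 L/gal = 1,014,380 L.
Hardness to add: (112 − 92) = 20 mg/L as CaCO₃ × 1,014,380 L = 20,290 g as CaCO₃.
Moles of Ca²⁺ (1 mol Ca²⁺ ≡ 1 mol CaCO₃): 20,290 / 100.1 g/mol = 202.7 mol.
Mass of CaCl₂: 202.7 × 111 = 22,500 g.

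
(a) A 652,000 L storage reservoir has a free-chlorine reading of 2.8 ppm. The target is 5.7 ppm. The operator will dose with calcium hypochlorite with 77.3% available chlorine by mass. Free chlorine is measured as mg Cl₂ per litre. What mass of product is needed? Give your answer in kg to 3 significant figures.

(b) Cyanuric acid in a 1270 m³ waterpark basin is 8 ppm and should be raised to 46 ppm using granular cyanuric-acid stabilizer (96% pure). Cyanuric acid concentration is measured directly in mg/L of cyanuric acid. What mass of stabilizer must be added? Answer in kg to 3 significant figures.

(a) 2.45 kg; (b) 50.3 kg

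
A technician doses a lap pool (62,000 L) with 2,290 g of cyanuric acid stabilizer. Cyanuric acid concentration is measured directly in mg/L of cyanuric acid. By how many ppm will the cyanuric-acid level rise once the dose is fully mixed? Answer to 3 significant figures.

36.9 ppm

Rise: 2,290 g / 62,000 L × 1000 = 36.94 mg/L.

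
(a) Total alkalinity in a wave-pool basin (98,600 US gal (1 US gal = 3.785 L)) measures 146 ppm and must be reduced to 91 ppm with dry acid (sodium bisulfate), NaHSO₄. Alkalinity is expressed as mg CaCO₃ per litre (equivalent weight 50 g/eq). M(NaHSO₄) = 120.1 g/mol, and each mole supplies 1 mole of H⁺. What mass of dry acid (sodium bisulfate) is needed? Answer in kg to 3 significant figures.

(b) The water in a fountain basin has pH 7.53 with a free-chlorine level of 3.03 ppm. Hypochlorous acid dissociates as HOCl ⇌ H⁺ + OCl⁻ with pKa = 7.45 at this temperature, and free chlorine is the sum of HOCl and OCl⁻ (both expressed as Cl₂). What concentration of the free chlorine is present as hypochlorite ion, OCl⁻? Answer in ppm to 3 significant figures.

(a) 49.3 kg; (b) 1.65 ppm

(a) Volume: 98,600 US gal × 3.785 L/gal = 373,201 L.
(a) Alkalinity to neutralize: (146 − 91) = 55 mg/L as CaCO₃ × 373,201 L = 20,530 g as CaCO₃.
(a) Equivalents of H⁺ required: 20,530 ÷ 50 g/eq = 410.5 eq = 410.5 mol NaHSO₄.
(a) Mass of NaHSO₄: 410.5 × 120.1 = 49,300 g.

(b) [OCl⁻]/[HOCl] = 10^(pH − pKa) = 10^(7.53 − 7.45) = 10^0.08 = 1.202.
(b) Fraction as HOCl = 1 / (1 + 1.202) = 0.4541.
(b) OCl⁻ = (1 − 0.4541) × 3.03 ppm = 1.654 ppm.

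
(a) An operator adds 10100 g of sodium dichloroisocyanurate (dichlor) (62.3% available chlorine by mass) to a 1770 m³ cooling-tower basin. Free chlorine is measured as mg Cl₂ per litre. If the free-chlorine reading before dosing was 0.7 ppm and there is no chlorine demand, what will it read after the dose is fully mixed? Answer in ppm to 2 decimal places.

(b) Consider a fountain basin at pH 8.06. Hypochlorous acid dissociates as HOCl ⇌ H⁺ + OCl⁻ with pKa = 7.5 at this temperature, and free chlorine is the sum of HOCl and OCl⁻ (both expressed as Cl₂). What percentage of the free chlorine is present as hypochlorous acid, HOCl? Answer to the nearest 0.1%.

(a) Volume: 1770 m³ = 1,770,000 L.
(a) Available chlorine delivered: 10,100 g × 0.623 = 6292 g as Cl₂.
(a) Concentration rise: 6292 g / 1,770,000 L = 3.555 mg/L = 3.55 ppm.
(a) Final FC: 0.7 + 3.55 = 4.25 ppm.

(b) [OCl⁻]/[HOCl] = 10^(pH − pKa) = 10^(8.06 − 7.5) = 10^0.56 = 3.631.
(b) Fraction as HOCl = 1 / (1 + 3.631) = 0.2159.

(a) 4.25 ppm; (b) 21.6%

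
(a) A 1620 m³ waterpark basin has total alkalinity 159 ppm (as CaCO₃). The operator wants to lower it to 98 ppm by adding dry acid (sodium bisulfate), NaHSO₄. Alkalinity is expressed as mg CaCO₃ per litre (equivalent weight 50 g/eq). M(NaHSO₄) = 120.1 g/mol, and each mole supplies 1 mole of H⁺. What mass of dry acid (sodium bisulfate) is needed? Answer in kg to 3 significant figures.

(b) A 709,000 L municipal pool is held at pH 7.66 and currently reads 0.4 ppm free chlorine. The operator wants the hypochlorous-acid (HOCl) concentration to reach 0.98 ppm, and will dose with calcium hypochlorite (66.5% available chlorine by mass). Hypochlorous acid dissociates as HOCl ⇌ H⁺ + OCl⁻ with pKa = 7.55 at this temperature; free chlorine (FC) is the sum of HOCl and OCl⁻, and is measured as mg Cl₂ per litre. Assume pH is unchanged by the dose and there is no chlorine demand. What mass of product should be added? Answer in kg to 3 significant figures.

(a) Volume: 1620 m³ = 1,620,000 L.
(a) Alkalinity to neutralize: (159 − 98) = 61 mg/L as CaCO₃ × 1,620,000 L = 98,820 g as CaCO₃.
(a) Equivalents of H⁺ required: 98,820 ÷ 50 g/eq = 1976 eq = 1976 mol NaHSO₄.
(a) Mass of NaHSO₄: 1976 × 120.1 = 237,400 g.

(b) [OCl⁻]/[HOCl] = 10^(pH − pKa) = 10^(7.66 − 7.55) = 1.288; fraction as HOCl = 1/(1 + 1.288) = 0.437.
(b) Free chlorine required for 0.98 ppm HOCl: 0.98 / 0.437 = 2.242 ppm.
(b) FC to add: 2.242 − 0.4 = 1.842 mg/L as Cl₂.
(b) Cl₂ equivalent: 1.842 mg/L × 709,000 L = 1306 g.
(b) Product at 66.5% available Cl: 1306 / 0.665 = 1964 g.

(a) 237 kg; (b) 1.96 kg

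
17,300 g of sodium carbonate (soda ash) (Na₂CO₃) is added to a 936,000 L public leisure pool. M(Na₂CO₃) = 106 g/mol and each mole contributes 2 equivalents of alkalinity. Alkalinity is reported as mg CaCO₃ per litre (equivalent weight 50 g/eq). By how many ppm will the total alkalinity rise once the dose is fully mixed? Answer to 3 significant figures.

17.4 ppm

Moles of Na₂CO₃: 17,300 g ÷ 106 g/mol = 163.2 mol → 326.4 eq of alkalinity.
As CaCO₃: 326.4 eq × 50 g/eq = 16,320 g.
Rise: 16,320 g / 936,000 L × 1000 = 17.44 mg/L.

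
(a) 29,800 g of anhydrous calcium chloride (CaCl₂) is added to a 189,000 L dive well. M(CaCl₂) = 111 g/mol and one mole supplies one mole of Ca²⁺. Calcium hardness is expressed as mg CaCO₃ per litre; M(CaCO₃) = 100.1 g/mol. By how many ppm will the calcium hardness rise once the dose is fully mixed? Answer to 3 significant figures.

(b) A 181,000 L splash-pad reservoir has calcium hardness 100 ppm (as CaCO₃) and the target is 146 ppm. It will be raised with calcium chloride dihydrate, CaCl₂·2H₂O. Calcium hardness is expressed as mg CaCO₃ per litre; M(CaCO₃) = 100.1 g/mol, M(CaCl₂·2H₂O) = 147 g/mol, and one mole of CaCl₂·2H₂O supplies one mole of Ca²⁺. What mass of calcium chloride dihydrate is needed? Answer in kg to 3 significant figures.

(a) 142 ppm; (b) 12.2 kg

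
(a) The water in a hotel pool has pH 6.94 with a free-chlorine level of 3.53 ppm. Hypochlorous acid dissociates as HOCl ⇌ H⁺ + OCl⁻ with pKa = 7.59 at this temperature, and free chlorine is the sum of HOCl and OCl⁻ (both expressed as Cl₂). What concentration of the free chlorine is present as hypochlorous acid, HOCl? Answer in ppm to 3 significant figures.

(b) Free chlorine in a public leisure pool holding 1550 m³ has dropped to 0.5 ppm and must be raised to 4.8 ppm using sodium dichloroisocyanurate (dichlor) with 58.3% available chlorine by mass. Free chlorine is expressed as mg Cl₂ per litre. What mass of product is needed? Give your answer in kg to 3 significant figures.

(a) [OCl⁻]/[HOCl] = 10^(pH − pKa) = 10^(6.94 − 7.59) = 10^-0.65 = 0.2239.
(a) Fraction as HOCl = 1 / (1 + 0.2239) = 0.8171.
(a) HOCl = 0.8171 × 3.53 ppm = 2.884 ppm.

(b) Volume: 1550 m³ = 1,550,000 L.
(b) Chlorine deficit: 4.8 − 0.5 = 4.3 ppm = 4.3 mg/L as Cl₂.
(b) Cl₂ equivalent needed: 4.3 mg/L × 1,550,000 L = 6,665,000 mg = 6665 g.
(b) Product at 58.3% available chlorine: 6665 / 0.583 = 11,430 g.

(a) 2.88 ppm; (b) 11.4 kg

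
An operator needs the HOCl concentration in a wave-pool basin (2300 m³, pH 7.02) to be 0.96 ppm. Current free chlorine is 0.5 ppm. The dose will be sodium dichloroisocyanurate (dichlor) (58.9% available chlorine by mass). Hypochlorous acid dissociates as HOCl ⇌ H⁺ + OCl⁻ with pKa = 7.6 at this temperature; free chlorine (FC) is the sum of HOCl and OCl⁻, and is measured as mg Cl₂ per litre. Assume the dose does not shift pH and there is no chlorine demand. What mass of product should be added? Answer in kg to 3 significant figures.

2.78 kg

Volume: 2300 m³ = 2,300,000 L.
[OCl⁻]/[HOCl] = 10^(pH − pKa) = 10^(7.02 − 7.6) = 0.263; fraction as HOCl = 1/(1 + 0.263) = 0.7917.
Free chlorine required for 0.96 ppm HOCl: 0.96 / 0.7917 = 1.213 ppm.
FC to add: 1.213 − 0.5 = 0.7125 mg/L as Cl₂.
Cl₂ equivalent: 0.7125 mg/L × 2,300,000 L = 1639 g.
Product at 58.9% available Cl: 1639 / 0.589 = 2782 g.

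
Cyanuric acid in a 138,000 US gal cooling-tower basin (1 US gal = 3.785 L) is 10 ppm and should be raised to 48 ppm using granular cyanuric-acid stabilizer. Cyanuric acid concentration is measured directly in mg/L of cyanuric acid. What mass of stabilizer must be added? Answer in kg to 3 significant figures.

19.8 kg

Volume: 138,000 US gal × 3.785 L/gal = 522,330 L.
CYA to add: (48 − 10) = 38 mg/L × 522,330 L = 19,850 g cyanuric acid.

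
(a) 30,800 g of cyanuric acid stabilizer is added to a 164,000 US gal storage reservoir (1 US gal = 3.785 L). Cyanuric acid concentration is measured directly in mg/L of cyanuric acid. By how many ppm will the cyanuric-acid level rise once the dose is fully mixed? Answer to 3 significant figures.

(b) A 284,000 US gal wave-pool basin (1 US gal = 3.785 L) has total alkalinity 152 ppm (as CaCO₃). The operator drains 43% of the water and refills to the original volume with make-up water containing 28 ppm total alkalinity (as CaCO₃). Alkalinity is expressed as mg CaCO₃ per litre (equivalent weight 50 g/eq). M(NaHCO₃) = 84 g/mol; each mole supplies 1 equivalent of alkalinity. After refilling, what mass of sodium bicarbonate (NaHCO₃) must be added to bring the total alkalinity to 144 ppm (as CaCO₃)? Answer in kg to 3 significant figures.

(a) Volume: 164,000 US gal × 3.785 L/gal = 620,740 L.
(a) Rise: 30,800 g / 620,740 L × 1000 = 49.62 mg/L.

(b) Volume: 284,000 US gal × 3.785 L/gal = 1,074,940 L.
(b) After draining 43% and refilling: 152 × 0.57 + 28 × 0.43 = 98.68 ppm.
(b) Deficit to target: 144 − 98.68 = 45.32 mg/L.
(b) As CaCO₃: 45.32 mg/L × 1,074,940 L = 48,720 g; ÷ 50 g/eq ÷ 1 = 974.3 mol NaHCO₃.
(b) Mass: 974.3 × 84 = 81,840 g.

(a) 49.6 ppm; (b) 81.8 kg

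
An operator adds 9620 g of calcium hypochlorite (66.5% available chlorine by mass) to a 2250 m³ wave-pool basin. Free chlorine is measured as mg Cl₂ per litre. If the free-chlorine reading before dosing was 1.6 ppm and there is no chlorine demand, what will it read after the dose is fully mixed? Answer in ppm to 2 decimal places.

Volume: 2250 m³ = 2,250,000 L.
Available chlorine delivered: 9620 g × 0.665 = 6397 g as Cl₂.
Concentration rise: 6397 g / 2,250,000 L = 2.843 mg/L = 2.84 ppm.
Final FC: 1.6 + 2.84 = 4.44 ppm.

4.44 ppm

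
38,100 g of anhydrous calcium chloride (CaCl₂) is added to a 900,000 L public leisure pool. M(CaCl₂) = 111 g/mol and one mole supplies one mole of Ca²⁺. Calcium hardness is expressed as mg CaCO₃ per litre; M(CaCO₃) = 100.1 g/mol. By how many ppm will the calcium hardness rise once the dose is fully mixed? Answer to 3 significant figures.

Moles of Ca²⁺: 38,100 g ÷ 111 g/mol = 343.2 mol.
As CaCO₃: 343.2 mol × 100.1 g/mol = 34,360 g.
Rise: 34,360 g / 900,000 L × 1000 = 38.18 mg/L.

38.2 ppm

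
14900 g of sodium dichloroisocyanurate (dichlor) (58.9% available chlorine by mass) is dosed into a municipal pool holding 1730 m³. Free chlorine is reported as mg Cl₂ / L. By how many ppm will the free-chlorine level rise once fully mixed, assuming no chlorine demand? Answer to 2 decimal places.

5.07 ppm

Volume: 1730 m³ = 1,730,000 L.
Available chlorine delivered: 14,900 g × 0.589 = 8776 g as Cl₂.
Concentration rise: 8776 g / 1,730,000 L = 5.073 mg/L = 5.07 ppm.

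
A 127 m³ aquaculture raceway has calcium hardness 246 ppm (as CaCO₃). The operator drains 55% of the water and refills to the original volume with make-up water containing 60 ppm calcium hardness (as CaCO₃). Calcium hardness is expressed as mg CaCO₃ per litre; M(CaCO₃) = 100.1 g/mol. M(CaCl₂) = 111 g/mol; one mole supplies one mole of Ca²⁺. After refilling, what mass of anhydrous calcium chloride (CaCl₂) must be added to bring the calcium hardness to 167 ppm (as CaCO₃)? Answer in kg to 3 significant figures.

3.28 kg

Volume: 127 m³ = 127,000 L.
After draining 55% and refilling: 246 × 0.45 + 60 × 0.55 = 143.7 ppm.
Deficit to target: 167 − 143.7 = 23.3 mg/L.
As CaCO₃: 23.3 mg/L × 127,000 L = 2959 g; ÷ 100.1 = 29.56 mol Ca²⁺.
Mass: 29.56 × 111 = 3281 g.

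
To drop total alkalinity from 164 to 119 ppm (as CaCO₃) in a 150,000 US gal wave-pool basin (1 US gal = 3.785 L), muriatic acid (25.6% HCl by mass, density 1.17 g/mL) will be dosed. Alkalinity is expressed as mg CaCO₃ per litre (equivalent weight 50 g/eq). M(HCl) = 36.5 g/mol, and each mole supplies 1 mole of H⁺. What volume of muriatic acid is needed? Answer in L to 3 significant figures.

62.3 L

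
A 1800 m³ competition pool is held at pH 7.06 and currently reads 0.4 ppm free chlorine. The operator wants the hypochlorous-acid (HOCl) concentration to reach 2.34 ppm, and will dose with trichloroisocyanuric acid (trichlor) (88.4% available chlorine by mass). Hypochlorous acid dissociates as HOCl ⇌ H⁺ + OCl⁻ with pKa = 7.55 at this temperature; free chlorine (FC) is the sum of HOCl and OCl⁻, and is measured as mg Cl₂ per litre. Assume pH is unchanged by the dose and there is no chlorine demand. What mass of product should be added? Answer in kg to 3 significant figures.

5.49 kg

Volume: 1800 m³ = 1,800,000 L.
[OCl⁻]/[HOCl] = 10^(pH − pKa) = 10^(7.06 − 7.55) = 0.3236; fraction as HOCl = 1/(1 + 0.3236) = 0.7555.
Free chlorine required for 2.34 ppm HOCl: 2.34 / 0.7555 = 3.097 ppm.
FC to add: 3.097 − 0.4 = 2.697 mg/L as Cl₂.
Cl₂ equivalent: 2.697 mg/L × 1,800,000 L = 4855 g.
Product at 88.4% available Cl: 4855 / 0.884 = 5492 g.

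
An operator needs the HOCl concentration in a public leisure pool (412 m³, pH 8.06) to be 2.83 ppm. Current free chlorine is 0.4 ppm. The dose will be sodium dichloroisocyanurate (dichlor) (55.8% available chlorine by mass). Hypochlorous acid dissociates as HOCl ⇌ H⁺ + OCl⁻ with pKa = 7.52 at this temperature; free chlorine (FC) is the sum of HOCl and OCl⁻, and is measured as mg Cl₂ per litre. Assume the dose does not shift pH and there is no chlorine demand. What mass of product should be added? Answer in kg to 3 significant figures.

9.04 kg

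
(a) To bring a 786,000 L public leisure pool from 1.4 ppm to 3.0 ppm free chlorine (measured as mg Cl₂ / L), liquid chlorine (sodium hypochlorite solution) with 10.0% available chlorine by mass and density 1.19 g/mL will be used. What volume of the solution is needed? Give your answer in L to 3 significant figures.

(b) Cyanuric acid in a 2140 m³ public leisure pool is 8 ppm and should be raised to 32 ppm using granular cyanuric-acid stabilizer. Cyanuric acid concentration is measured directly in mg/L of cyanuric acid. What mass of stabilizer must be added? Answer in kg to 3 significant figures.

(a) 10.6 L; (b) 51.4 kg

(a) Chlorine deficit: 3.0 − 1.4 = 1.6 ppm = 1.6 mg/L as Cl₂.
(a) Cl₂ equivalent needed: 1.6 mg/L × 786,000 L = 1,258,000 mg = 1258 g.
(a) Product at 10.0% available chlorine: 1258 / 0.1 = 12,580 g.
(a) Volume at density 1.19 g/mL: 12,580 g ÷ 1.19 g/mL = 10,570 mL.

(b) Volume: 2140 m³ = 2,140,000 L.
(b) CYA to add: (32 − 8) = 24 mg/L × 2,140,000 L = 51,360 g cyanuric acid.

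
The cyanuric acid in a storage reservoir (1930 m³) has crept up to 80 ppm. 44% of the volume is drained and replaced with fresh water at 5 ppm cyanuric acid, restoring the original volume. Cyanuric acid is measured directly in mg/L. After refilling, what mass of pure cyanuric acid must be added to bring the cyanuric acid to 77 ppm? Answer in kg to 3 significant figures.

57.9 kg

Volume: 1930 m³ = 1,930,000 L.
After draining 44% and refilling: 80 × 0.56 + 5 × 0.44 = 47 ppm.
Deficit to target: 77 − 47 = 30 mg/L.
Mass: 30 mg/L × 1,930,000 L = 57,900 g cyanuric acid.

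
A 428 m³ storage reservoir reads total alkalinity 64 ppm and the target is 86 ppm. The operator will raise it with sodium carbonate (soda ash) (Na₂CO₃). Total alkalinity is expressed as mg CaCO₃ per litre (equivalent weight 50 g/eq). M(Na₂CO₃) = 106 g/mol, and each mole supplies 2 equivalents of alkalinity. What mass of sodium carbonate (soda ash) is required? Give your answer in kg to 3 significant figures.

9.98 kg

Volume: 428 m³ = 428,000 L.
Alkalinity to add: (86 − 64) = 22 mg/L as CaCO₃ × 428,000 L = 9416 g as CaCO₃.
Equivalents: 9416 g ÷ 50 g/eq = 188.3 eq.
Each mole of Na₂CO₃ supplies 2 eq, so 188.3 / 2 = 94.16 mol.
Mass: 94.16 mol × 106 g/mol = 9981 g.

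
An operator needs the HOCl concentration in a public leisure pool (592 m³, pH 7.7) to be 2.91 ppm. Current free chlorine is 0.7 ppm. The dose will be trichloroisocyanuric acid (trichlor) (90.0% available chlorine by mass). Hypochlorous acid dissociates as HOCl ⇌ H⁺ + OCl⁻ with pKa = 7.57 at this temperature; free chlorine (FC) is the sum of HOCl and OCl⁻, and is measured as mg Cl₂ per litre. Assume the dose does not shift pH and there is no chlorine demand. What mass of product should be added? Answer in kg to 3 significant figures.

Volume: 592 m³ = 592,000 L.
[OCl⁻]/[HOCl] = 10^(pH − pKa) = 10^(7.7 − 7.57) = 1.349; fraction as HOCl = 1/(1 + 1.349) = 0.4257.
Free chlorine required for 2.91 ppm HOCl: 2.91 / 0.4257 = 6.835 ppm.
FC to add: 6.835 − 0.7 = 6.135 mg/L as Cl₂.
Cl₂ equivalent: 6.135 mg/L × 592,000 L = 3632 g.
Product at 90.0% available Cl: 3632 / 0.9 = 4036 g.

4.04 kg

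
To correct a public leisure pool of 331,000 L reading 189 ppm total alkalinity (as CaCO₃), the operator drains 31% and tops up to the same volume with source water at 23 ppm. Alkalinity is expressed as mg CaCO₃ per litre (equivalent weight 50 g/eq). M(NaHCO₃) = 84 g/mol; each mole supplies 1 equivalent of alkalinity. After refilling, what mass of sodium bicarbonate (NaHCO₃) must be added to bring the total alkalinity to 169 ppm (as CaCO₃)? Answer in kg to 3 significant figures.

17.5 kg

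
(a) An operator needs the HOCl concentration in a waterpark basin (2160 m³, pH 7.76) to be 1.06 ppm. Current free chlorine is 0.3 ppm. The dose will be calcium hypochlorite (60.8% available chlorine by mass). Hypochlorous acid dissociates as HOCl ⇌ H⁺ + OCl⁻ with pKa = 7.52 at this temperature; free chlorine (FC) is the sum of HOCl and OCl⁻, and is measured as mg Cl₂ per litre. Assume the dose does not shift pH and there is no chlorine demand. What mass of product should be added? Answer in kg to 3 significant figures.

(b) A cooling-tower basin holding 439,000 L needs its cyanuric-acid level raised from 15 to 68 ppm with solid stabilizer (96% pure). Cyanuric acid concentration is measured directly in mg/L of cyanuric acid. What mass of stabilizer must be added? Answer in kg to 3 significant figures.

(a) 9.24 kg; (b) 24.2 kg

(a) Volume: 2160 m³ = 2,160,000 L.
(a) [OCl⁻]/[HOCl] = 10^(pH − pKa) = 10^(7.76 − 7.52) = 1.738; fraction as HOCl = 1/(1 + 1.738) = 0.3653.
(a) Free chlorine required for 1.06 ppm HOCl: 1.06 / 0.3653 = 2.902 ppm.
(a) FC to add: 2.902 − 0.3 = 2.602 mg/L as Cl₂.
(a) Cl₂ equivalent: 2.602 mg/L × 2,160,000 L = 5620 g.
(a) Product at 60.8% available Cl: 5620 / 0.608 = 9244 g.

(b) CYA to add: (68 − 15) = 53 mg/L × 439,000 L = 23,270 g cyanuric acid.
(b) At 96% purity: 23,270 / 0.96 = 24,240 g product.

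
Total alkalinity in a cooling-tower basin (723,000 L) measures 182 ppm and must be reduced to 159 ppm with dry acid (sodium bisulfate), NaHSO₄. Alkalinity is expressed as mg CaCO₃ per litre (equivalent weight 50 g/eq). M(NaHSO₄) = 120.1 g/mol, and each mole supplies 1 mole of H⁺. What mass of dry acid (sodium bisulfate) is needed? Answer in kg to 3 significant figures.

Alkalinity to neutralize: (182 − 159) = 23 mg/L as CaCO₃ × 723,000 L = 16,630 g as CaCO₃.
Equivalents of H⁺ required: 16,630 ÷ 50 g/eq = 332.6 eq = 332.6 mol NaHSO₄.
Mass of NaHSO₄: 332.6 × 120.1 = 39,940 g.

39.9 kg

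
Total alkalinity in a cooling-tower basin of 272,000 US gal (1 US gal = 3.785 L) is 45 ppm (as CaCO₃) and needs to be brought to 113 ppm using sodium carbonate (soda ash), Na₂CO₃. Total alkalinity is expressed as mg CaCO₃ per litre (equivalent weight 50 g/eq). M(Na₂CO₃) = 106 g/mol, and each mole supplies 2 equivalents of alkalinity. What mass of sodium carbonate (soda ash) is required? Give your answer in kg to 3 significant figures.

74.2 kg

Volume: 272,000 US gal × 3.785 L/gal = 1,029,520 L.
Alkalinity to add: (113 − 45) = 68 mg/L as CaCO₃ × 1,029,520 L = 70,010 g as CaCO₃.
Equivalents: 70,010 g ÷ 50 g/eq = 1400 eq.
Each mole of Na₂CO₃ supplies 2 eq, so 1400 / 2 = 700.1 mol.
Mass: 700.1 mol × 106 g/mol = 74,210 g.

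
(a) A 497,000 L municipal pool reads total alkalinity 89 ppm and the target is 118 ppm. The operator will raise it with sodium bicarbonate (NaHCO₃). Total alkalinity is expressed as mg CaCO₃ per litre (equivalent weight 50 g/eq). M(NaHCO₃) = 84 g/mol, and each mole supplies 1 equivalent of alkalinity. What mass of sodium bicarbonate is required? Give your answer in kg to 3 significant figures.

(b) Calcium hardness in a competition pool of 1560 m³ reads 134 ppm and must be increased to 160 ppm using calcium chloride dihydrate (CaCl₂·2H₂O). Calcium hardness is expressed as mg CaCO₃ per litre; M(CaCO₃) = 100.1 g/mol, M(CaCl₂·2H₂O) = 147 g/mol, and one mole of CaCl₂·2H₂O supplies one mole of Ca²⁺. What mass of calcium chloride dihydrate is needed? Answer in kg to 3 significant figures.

(a) Alkalinity to add: (118 − 89) = 29 mg/L as CaCO₃ × 497,000 L = 14,410 g as CaCO₃.
(a) Equivalents: 14,410 g ÷ 50 g/eq = 288.3 eq.
(a) NaHCO₃ supplies 1 eq per mole → 288.3 mol.
(a) Mass: 288.3 mol × 84 g/mol = 24,210 g.

(b) Volume: 1560 m³ = 1,560,000 L.
(b) Hardness to add: (160 − 134) = 26 mg/L as CaCO₃ × 1,560,000 L = 40,560 g as CaCO₃.
(b) Moles of Ca²⁺ (1 mol Ca²⁺ ≡ 1 mol CaCO₃): 40,560 / 100.1 g/mol = 405.2 mol.
(b) Mass of CaCl₂·2H₂O: 405.2 × 147 = 59,560 g.

(a) 24.2 kg; (b) 59.6 kg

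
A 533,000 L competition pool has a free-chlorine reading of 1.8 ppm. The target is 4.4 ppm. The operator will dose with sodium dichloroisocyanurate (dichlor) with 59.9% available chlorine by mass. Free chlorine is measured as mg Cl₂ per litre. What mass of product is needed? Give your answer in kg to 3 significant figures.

Chlorine deficit: 4.4 − 1.8 = 2.6 ppm = 2.6 mg/L as Cl₂.
Cl₂ equivalent needed: 2.6 mg/L × 533,000 L = 1,386,000 mg = 1386 g.
Product at 59.9% available chlorine: 1386 / 0.599 = 2314 g.

2.31 kg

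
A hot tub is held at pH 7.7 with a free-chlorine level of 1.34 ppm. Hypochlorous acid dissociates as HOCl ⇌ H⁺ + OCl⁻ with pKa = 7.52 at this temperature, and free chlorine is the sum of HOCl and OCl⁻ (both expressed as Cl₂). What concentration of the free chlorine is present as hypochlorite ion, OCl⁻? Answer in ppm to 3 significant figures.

0.807 ppm

[OCl⁻]/[HOCl] = 10^(pH − pKa) = 10^(7.7 − 7.52) = 10^0.18 = 1.514.
Fraction as HOCl = 1 / (1 + 1.514) = 0.3978.
OCl⁻ = (1 − 0.3978) × 1.34 ppm = 0.8069 ppm.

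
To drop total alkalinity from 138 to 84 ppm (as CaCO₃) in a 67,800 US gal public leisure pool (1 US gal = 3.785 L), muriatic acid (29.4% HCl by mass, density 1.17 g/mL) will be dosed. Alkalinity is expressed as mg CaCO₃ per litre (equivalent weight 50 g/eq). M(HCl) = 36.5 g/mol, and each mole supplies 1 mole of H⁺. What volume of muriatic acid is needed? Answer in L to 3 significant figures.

29.4 L

Volume: 67,800 US gal × 3.785 L/gal = 256,623 L.
Alkalinity to neutralize: (138 − 84) = 54 mg/L as CaCO₃ × 256,623 L = 13,860 g as CaCO₃.
Equivalents of H⁺ required: 13,860 ÷ 50 g/eq = 277.2 eq = 277.2 mol HCl.
Mass of HCl: 277.2 × 36.5 = 10,120 g.
Mass of 29.4% solution: 10,120 / 0.294 = 34,410 g.
Volume: 34,410 g ÷ 1.17 g/mL = 29,410 mL.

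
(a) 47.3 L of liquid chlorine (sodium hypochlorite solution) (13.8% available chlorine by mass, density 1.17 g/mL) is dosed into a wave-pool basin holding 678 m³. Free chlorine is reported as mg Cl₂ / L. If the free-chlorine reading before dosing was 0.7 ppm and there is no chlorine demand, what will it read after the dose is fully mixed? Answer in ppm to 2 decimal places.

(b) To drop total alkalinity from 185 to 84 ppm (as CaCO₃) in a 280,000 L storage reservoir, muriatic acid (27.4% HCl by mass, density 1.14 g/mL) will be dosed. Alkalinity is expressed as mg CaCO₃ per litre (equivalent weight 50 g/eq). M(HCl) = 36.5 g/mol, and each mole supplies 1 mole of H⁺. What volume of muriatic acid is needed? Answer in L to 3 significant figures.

(a) 11.96 ppm; (b) 66.1 L

(a) Volume: 678 m³ = 678,000 L.
(a) Mass of solution: 47.3 L × 1000 mL/L × 1.17 g/mL = 55,340 g.
(a) Available chlorine delivered: 55,340 g × 0.138 = 7637 g as Cl₂.
(a) Concentration rise: 7637 g / 678,000 L = 11.26 mg/L = 11.26 ppm.
(a) Final FC: 0.7 + 11.26 = 11.96 ppm.

(b) Alkalinity to neutralize: (185 − 84) = 101 mg/L as CaCO₃ × 280,000 L = 28,280 g as CaCO₃.
(b) Equivalents of H⁺ required: 28,280 ÷ 50 g/eq = 565.6 eq = 565.6 mol HCl.
(b) Mass of HCl: 565.6 × 36.5 = 20,640 g.
(b) Mass of 27.4% solution: 20,640 / 0.274 = 75,340 g.
(b) Volume: 75,340 g ÷ 1.14 g/mL = 66,090 mL.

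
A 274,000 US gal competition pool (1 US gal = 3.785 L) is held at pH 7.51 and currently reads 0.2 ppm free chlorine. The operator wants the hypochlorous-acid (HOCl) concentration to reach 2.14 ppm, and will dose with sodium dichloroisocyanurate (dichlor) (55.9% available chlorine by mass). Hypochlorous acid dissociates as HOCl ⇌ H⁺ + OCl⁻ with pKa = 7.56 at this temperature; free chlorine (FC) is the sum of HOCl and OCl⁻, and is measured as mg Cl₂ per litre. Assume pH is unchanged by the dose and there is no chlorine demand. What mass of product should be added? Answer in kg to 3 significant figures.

Volume: 274,000 US gal × 3.785 L/gal = 1,037,090 L.
[OCl⁻]/[HOCl] = 10^(pH − pKa) = 10^(7.51 − 7.56) = 0.8913; fraction as HOCl = 1/(1 + 0.8913) = 0.5288.
Free chlorine required for 2.14 ppm HOCl: 2.14 / 0.5288 = 4.047 ppm.
FC to add: 4.047 − 0.2 = 3.847 mg/L as Cl₂.
Cl₂ equivalent: 3.847 mg/L × 1,037,090 L = 3990 g.
Product at 55.9% available Cl: 3990 / 0.559 = 7138 g.

7.14 kg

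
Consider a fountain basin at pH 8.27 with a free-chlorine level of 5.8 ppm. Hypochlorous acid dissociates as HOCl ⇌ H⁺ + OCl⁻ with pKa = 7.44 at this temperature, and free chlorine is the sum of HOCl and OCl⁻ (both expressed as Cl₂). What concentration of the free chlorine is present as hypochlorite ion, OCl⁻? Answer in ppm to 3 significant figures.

5.05 ppm

[OCl⁻]/[HOCl] = 10^(pH − pKa) = 10^(8.27 − 7.44) = 10^0.83 = 6.761.
Fraction as HOCl = 1 / (1 + 6.761) = 0.1289.
OCl⁻ = (1 − 0.1289) × 5.8 ppm = 5.053 ppm.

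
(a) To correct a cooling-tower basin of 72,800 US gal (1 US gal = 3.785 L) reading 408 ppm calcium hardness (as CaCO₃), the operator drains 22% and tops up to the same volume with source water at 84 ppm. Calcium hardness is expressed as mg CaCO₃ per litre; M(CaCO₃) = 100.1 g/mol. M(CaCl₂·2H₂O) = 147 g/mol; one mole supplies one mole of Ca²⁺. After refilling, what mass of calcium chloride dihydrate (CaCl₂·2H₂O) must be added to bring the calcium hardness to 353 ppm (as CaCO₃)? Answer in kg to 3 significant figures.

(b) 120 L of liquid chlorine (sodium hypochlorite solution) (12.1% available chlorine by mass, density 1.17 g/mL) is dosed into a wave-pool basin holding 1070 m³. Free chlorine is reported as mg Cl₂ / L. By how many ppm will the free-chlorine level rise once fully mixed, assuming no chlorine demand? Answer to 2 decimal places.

(a) 6.59 kg; (b) 15.88 ppm

(a) Volume: 72,800 US gal × 3.785 L/gal = 275,548 L.
(a) After draining 22% and refilling: 408 × 0.78 + 84 × 0.22 = 336.72 ppm.
(a) Deficit to target: 353 − 336.72 = 16.28 mg/L.
(a) As CaCO₃: 16.28 mg/L × 275,548 L = 4486 g; ÷ 100.1 = 44.81 mol Ca²⁺.
(a) Mass: 44.81 × 147 = 6588 g.

(b) Volume: 1070 m³ = 1,070,000 L.
(b) Mass of solution: 120 L × 1000 mL/L × 1.17 g/mL = 140,400 g.
(b) Available chlorine delivered: 140,400 g × 0.121 = 16,990 g as Cl₂.
(b) Concentration rise: 16,990 g / 1,070,000 L = 15.88 mg/L = 15.88 ppm.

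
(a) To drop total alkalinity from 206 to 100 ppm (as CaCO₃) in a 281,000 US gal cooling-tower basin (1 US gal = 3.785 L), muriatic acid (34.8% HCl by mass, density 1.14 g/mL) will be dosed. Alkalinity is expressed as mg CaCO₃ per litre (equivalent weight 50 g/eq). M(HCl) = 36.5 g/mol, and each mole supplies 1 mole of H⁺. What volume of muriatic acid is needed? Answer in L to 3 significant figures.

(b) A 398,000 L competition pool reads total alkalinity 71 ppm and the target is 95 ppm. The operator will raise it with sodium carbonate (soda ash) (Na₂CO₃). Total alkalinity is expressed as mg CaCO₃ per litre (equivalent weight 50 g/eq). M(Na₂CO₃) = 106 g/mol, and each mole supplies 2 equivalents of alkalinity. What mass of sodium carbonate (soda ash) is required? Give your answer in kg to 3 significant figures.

(a) 207 L; (b) 10.1 kg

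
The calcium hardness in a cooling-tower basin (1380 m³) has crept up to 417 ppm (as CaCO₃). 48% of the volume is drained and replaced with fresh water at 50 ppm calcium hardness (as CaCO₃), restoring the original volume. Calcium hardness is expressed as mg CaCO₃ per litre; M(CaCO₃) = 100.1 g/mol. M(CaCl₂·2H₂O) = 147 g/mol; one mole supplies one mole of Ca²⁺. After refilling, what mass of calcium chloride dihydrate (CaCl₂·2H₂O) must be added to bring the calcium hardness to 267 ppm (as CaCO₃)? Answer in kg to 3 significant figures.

Volume: 1380 m³ = 1,380,000 L.
After draining 48% and refilling: 417 × 0.52 + 50 × 0.48 = 240.84 ppm.
Deficit to target: 267 − 240.84 = 26.16 mg/L.
As CaCO₃: 26.16 mg/L × 1,380,000 L = 36,100 g; ÷ 100.1 = 360.6 mol Ca²⁺.
Mass: 360.6 × 147 = 53,020 g.

53.0 kg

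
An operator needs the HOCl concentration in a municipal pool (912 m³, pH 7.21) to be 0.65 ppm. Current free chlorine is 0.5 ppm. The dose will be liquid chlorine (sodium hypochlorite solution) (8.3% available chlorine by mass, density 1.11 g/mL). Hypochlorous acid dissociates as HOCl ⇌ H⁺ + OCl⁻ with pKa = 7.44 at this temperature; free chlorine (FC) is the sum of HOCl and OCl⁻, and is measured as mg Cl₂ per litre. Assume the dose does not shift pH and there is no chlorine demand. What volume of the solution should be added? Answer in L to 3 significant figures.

5.27 L

Volume: 912 m³ = 912,000 L.
[OCl⁻]/[HOCl] = 10^(pH − pKa) = 10^(7.21 − 7.44) = 0.5888; fraction as HOCl = 1/(1 + 0.5888) = 0.6294.
Free chlorine required for 0.65 ppm HOCl: 0.65 / 0.6294 = 1.033 ppm.
FC to add: 1.033 − 0.5 = 0.5327 mg/L as Cl₂.
Cl₂ equivalent: 0.5327 mg/L × 912,000 L = 485.9 g.
Product at 8.3% available Cl: 485.9 / 0.083 = 5854 g.
Volume: 5854 g ÷ 1.11 g/mL = 5274 mL.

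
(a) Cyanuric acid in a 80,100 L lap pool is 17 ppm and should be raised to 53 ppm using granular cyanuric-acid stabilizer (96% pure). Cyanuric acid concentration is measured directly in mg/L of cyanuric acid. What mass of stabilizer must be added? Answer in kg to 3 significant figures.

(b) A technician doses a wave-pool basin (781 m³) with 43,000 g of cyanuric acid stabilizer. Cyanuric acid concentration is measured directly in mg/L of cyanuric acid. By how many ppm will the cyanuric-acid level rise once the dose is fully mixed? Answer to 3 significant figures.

(a) CYA to add: (53 − 17) = 36 mg/L × 80,100 L = 2884 g cyanuric acid.
(a) At 96% purity: 2884 / 0.96 = 3004 g product.

(b) Volume: 781 m³ = 781,000 L.
(b) Rise: 43,000 g / 781,000 L × 1000 = 55.06 mg/L.

(a) 3.00 kg; (b) 55.1 ppm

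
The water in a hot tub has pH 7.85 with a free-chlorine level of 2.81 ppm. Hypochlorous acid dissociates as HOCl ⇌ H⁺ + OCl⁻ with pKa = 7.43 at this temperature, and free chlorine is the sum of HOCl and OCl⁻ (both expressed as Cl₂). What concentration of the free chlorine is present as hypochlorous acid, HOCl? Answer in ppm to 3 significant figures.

0.774 ppm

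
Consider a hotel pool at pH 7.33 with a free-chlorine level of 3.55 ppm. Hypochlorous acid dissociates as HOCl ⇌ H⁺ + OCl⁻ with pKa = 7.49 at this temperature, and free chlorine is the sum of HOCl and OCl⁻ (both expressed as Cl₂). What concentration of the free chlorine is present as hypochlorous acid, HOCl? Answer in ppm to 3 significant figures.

[OCl⁻]/[HOCl] = 10^(pH − pKa) = 10^(7.33 − 7.49) = 10^-0.16 = 0.6918.
Fraction as HOCl = 1 / (1 + 0.6918) = 0.5911.
HOCl = 0.5911 × 3.55 ppm = 2.098 ppm.

2.10 ppm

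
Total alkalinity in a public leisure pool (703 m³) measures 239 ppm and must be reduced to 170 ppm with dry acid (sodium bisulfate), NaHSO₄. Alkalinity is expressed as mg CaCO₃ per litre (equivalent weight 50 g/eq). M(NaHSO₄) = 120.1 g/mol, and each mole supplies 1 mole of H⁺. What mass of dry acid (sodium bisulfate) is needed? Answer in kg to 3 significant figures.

117 kg

Volume: 703 m³ = 703,000 L.
Alkalinity to neutralize: (239 − 170) = 69 mg/L as CaCO₃ × 703,000 L = 48,510 g as CaCO₃.
Equivalents of H⁺ required: 48,510 ÷ 50 g/eq = 970.1 eq = 970.1 mol NaHSO₄.
Mass of NaHSO₄: 970.1 × 120.1 = 116,500 g.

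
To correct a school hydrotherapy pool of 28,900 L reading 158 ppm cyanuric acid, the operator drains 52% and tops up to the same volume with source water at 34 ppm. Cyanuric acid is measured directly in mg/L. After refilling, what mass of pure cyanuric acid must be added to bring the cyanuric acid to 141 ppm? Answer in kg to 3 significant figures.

After draining 52% and refilling: 158 × 0.48 + 34 × 0.52 = 93.52 ppm.
Deficit to target: 141 − 93.52 = 47.48 mg/L.
Mass: 47.48 mg/L × 28,900 L = 1372 g cyanuric acid.

1.37 kg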